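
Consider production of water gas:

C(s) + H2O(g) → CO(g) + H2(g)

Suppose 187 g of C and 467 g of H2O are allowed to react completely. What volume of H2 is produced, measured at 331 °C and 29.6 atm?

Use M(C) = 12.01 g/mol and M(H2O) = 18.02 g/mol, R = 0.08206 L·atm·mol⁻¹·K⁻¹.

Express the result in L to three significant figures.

26.1 L

n(C) = 187 / 12.01 = 15.57 mol
n(H2O) = 467 / 18.02 = 25.92 mol
For 15.57 mol C, stoichiometry requires (1/1) × 15.57 = 15.57 mol H2O; 25.92 mol is available, so C is limiting.
n(H2) = (1/1) × 15.57 = 15.57 mol
V(H2) = nRT/P = 15.57 × 0.08206 × 604.15 / 29.6 = 26.08 L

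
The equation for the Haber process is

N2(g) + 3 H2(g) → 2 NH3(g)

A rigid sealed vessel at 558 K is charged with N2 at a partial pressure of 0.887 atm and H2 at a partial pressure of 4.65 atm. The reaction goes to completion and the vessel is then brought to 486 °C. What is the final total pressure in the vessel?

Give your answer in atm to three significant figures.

At constant V, partial pressures at 558 K are proportional to moles, so apply stoichiometry directly to pressures.
P(H2) required for 0.887 atm of N2 = (3/1) × 0.887 = 2.661 atm; available 4.65 atm, so N2 is limiting.
P(H2) remaining = 4.65 − (3/1) × 0.887 = 1.989 atm
P(gaseous products) = (2)/1 × 0.887 = 1.774 atm
P_total at 558 K = 1.989 + 1.774 = 3.763 atm
Scaling to 486 °C: P = 3.763 × 759.15/558 = 5.120 atm

5.12 atm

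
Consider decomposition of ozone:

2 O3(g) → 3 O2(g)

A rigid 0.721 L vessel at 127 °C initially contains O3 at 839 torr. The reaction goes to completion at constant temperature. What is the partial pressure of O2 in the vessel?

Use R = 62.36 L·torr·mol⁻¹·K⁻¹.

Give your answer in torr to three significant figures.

n(O3)₀ = PV/RT = (839 × 0.721) / (62.36 × 400.15) = 0.02424 mol
n(O2) = (3/2) × 0.02424 = 0.03636 mol
P(O2) = nRT/V = 0.03636 × 62.36 × 400.15 / 0.721 = 1258 torr

1260 torr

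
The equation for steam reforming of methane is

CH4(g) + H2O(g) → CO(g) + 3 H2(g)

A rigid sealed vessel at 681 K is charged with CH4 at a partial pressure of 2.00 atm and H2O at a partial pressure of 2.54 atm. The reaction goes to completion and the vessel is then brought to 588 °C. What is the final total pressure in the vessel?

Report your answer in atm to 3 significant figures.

10.8 atm

At constant V, partial pressures at 681 K are proportional to moles, so apply stoichiometry directly to pressures.
P(H2O) required for 2.00 atm of CH4 = (1/1) × 2.00 = 2.000 atm; available 2.54 atm, so CH4 is limiting.
P(H2O) remaining = 2.54 − (1/1) × 2.00 = 0.5400 atm
P(gaseous products) = (1+3)/1 × 2.00 = 8.000 atm
P_total at 681 K = 0.5400 + 8.000 = 8.540 atm
Scaling to 588 °C: P = 8.540 × 861.15/681 = 10.80 atm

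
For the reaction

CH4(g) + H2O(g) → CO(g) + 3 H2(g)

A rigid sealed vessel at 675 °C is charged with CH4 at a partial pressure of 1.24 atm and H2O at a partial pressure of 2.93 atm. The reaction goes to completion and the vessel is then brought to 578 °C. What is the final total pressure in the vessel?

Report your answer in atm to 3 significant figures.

With V and T fixed, P_i ∝ n_i, so the mole ratios apply directly to partial pressures at 675 °C.
P(H2O) required for 1.24 atm of CH4 = (1/1) × 1.24 = 1.240 atm; available 2.93 atm, so CH4 is limiting.
P(H2O) remaining = 2.93 − (1/1) × 1.24 = 1.690 atm
P(gaseous products) = (1+3)/1 × 1.24 = 4.960 atm
P_total at 675 °C = 1.690 + 4.960 = 6.650 atm
Scaling to 578 °C: P = 6.650 × 851.15/948.15 = 5.970 atm

5.97 atm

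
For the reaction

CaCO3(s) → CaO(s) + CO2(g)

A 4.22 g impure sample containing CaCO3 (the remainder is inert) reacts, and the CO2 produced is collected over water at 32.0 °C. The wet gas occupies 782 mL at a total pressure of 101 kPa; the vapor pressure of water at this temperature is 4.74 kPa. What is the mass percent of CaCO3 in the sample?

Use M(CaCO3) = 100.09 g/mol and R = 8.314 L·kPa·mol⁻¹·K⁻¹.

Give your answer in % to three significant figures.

P(CO2) = 101 − 4.74 = 96.26 kPa
n(CO2) = PV/RT = (96.26 × 0.7820) / (8.314 × 305.15) = 0.02967 mol
n(CaCO3) = (1/1) × 0.02967 = 0.02967 mol
m(CaCO3) = 0.02967 × 100.09 = 2.970 g
%CaCO3 = 2.970 / 4.22 × 100 = 70.38%

70.4 %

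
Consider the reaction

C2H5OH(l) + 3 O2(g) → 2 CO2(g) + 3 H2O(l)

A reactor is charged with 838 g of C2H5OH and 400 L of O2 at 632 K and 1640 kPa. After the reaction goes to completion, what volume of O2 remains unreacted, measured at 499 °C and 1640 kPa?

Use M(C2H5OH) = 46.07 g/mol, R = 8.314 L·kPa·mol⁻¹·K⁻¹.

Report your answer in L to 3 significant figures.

n(C2H5OH) = 838 / 46.07 = 18.19 mol
n(O2) = PV/RT = (1640 × 400) / (8.314 × 632) = 124.8 mol
For 18.19 mol C2H5OH, stoichiometry requires (3/1) × 18.19 = 54.57 mol O2; 124.8 mol is available, so C2H5OH is limiting.
n(O2) consumed = (3/1) × 18.19 = 54.57 mol; remaining = 124.8 − 54.57 = 70.23 mol
V(O2) = nRT/P = 70.23 × 8.314 × 772.15 / 1640 = 274.9 L

275 L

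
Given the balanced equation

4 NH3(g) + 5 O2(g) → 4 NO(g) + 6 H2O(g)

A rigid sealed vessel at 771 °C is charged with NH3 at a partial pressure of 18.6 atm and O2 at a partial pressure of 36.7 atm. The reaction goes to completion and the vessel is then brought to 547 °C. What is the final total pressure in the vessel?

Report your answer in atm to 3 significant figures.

47.1 atm

With V and T fixed, P_i ∝ n_i, so the mole ratios apply directly to partial pressures at 771 °C.
P(O2) required for 18.6 atm of NH3 = (5/4) × 18.6 = 23.25 atm; available 36.7 atm, so NH3 is limiting.
P(O2) remaining = 36.7 − (5/4) × 18.6 = 13.45 atm
P(gaseous products) = (4+6)/4 × 18.6 = 46.50 atm
P_total at 771 °C = 13.45 + 46.50 = 59.95 atm
Scaling to 547 °C: P = 59.95 × 820.15/1044.15 = 47.09 atm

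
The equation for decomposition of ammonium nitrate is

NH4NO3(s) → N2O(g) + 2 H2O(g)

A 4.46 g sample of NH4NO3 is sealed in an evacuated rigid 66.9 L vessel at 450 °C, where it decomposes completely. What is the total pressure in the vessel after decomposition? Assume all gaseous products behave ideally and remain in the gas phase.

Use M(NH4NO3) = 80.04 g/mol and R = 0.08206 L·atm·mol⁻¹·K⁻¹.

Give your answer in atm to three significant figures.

0.148 atm

n(NH4NO3) = 4.46 / 80.04 = 0.05572 mol
n(gas produced) = (3/1) × 0.05572 = 0.1672 mol
P = nRT/V = 0.1672 × 0.08206 × 723.15 / 66.9 = 0.1483 atm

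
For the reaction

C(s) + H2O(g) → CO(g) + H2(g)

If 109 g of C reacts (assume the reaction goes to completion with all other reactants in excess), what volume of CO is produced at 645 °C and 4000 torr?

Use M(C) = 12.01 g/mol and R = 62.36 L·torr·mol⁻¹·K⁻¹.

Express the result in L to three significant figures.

130 L

n(C) = 109.0 / 12.01 = 9.076 mol
n(CO) = (1/1) × 9.076 = 9.076 mol
V = nRT/P = 9.076 × 62.36 × 918.15 / 4000 = 129.9 L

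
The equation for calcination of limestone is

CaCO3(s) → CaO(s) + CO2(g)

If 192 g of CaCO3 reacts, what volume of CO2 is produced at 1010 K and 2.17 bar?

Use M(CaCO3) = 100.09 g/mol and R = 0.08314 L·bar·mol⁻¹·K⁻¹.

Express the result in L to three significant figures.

n(CaCO3) = 192.0 / 100.09 = 1.918 mol
n(CO2) = (1/1) × 1.918 = 1.918 mol
V = nRT/P = 1.918 × 0.08314 × 1010 / 2.17 = 74.22 L

74.2 L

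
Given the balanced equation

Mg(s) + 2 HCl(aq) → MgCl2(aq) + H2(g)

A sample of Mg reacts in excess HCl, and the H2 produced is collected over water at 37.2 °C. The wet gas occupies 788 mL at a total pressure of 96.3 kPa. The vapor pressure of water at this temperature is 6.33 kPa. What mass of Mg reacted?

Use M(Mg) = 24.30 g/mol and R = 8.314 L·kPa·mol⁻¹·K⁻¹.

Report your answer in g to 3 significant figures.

P(H2) = 96.3 − 6.33 = 89.97 kPa
n(H2) = PV/RT = (89.97 × 0.7880) / (8.314 × 310.35) = 0.02748 mol
n(Mg) = (1/1) × 0.02748 = 0.02748 mol
m(Mg) = 0.02748 × 24.30 = 0.6678 g

0.668 g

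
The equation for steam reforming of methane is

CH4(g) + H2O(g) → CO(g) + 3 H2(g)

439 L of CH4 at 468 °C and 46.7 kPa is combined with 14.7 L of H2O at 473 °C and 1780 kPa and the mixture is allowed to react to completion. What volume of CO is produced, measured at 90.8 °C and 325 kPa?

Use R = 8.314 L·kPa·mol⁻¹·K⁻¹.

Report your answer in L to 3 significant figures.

n(CH4) = PV/RT = (46.7 × 439) / (8.314 × 741.15) = 3.327 mol
n(H2O) = PV/RT = (1780 × 14.7) / (8.314 × 746.15) = 4.218 mol
For 3.327 mol CH4, stoichiometry requires (1/1) × 3.327 = 3.327 mol H2O; 4.218 mol is available, so CH4 is limiting.
n(CO) = (1/1) × 3.327 = 3.327 mol
V(CO) = nRT/P = 3.327 × 8.314 × 363.95 / 325 = 30.98 L

31.0 L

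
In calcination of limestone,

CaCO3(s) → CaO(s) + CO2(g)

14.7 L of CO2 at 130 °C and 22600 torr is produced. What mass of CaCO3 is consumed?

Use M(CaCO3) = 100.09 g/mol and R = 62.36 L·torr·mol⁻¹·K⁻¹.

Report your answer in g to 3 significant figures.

n(CO2) = PV/RT = (22600 × 14.7) / (62.36 × 403.15) = 13.21 mol
n(CaCO3) = (1/1) × 13.21 = 13.21 mol
m(CaCO3) = 13.21 × 100.09 = 1322 g

1320 g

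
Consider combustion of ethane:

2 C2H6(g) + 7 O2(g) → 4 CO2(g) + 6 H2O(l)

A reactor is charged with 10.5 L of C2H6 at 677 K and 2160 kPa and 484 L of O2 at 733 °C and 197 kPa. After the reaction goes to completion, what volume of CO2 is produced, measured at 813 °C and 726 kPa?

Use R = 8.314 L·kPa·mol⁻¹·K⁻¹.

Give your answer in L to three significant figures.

81.0 L

n(C2H6) = PV/RT = (2160 × 10.5) / (8.314 × 677) = 4.029 mol
n(O2) = PV/RT = (197 × 484) / (8.314 × 1006.15) = 11.40 mol
For 4.029 mol C2H6, stoichiometry requires (7/2) × 4.029 = 14.10 mol O2; 11.40 mol is available, so O2 is limiting.
n(CO2) = (4/7) × 11.40 = 6.514 mol
V(CO2) = nRT/P = 6.514 × 8.314 × 1086.15 / 726 = 81.02 L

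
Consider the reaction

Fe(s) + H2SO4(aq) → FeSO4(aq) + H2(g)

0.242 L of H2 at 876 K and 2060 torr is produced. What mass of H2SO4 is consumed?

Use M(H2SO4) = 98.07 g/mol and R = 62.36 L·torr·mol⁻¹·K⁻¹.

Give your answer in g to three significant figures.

n(H2) = PV/RT = (2060 × 0.242) / (62.36 × 876) = 0.009126 mol
n(H2SO4) = (1/1) × 0.009126 = 0.009126 mol
m(H2SO4) = 0.009126 × 98.07 = 0.8950 g

0.895 g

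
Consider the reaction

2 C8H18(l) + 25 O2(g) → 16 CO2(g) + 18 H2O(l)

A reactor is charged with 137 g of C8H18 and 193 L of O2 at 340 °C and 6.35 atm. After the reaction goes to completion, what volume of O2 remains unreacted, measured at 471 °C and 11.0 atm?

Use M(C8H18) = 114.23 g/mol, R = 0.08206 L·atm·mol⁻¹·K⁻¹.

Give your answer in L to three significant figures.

52.0 L

n(C8H18) = 137 / 114.23 = 1.199 mol
n(O2) = PV/RT = (6.35 × 193) / (0.08206 × 613.15) = 24.36 mol
For 1.199 mol C8H18, stoichiometry requires (25/2) × 1.199 = 14.99 mol O2; 24.36 mol is available, so C8H18 is limiting.
n(O2) consumed = (25/2) × 1.199 = 14.99 mol; remaining = 24.36 − 14.99 = 9.370 mol
V(O2) = nRT/P = 9.370 × 0.08206 × 744.15 / 11.0 = 52.02 L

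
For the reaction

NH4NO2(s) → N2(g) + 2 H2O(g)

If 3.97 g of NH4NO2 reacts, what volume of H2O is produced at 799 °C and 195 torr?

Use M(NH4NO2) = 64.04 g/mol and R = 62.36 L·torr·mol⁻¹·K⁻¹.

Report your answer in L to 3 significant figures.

42.5 L

n(NH4NO2) = 3.970 / 64.04 = 0.06199 mol
n(H2O) = (2/1) × 0.06199 = 0.1240 mol
V = nRT/P = 0.1240 × 62.36 × 1072.15 / 195 = 42.52 L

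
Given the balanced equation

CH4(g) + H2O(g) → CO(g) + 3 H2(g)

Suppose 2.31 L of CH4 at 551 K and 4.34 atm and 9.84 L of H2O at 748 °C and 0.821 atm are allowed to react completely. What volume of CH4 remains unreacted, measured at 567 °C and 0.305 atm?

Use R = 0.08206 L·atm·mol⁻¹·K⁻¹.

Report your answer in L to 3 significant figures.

28.3 L

n(CH4) = PV/RT = (4.34 × 2.31) / (0.08206 × 551) = 0.2217 mol
n(H2O) = PV/RT = (0.821 × 9.84) / (0.08206 × 1021.15) = 0.09641 mol
For 0.2217 mol CH4, stoichiometry requires (1/1) × 0.2217 = 0.2217 mol H2O; 0.09641 mol is available, so H2O is limiting.
n(CH4) consumed = (1/1) × 0.09641 = 0.09641 mol; remaining = 0.2217 − 0.09641 = 0.1253 mol
V(CH4) = nRT/P = 0.1253 × 0.08206 × 840.15 / 0.305 = 28.32 L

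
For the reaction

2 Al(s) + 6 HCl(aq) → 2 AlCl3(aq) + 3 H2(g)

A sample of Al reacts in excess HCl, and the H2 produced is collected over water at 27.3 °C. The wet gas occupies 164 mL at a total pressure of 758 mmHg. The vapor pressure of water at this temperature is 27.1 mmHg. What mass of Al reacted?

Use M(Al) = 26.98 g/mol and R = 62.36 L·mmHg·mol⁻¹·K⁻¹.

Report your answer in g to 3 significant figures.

0.115 g

P(H2) = 758 − 27.1 = 730.9 mmHg
n(H2) = PV/RT = (730.9 × 0.1640) / (62.36 × 300.45) = 0.006398 mol
n(Al) = (2/3) × 0.006398 = 0.004265 mol
m(Al) = 0.004265 × 26.98 = 0.1151 g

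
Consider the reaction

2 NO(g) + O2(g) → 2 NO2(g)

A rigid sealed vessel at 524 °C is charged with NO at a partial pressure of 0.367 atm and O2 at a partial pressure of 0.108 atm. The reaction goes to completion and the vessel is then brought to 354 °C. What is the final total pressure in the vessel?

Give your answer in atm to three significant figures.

0.289 atm

At constant V, partial pressures at 524 °C are proportional to moles, so apply stoichiometry directly to pressures.
P(O2) required for 0.367 atm of NO = (1/2) × 0.367 = 0.1835 atm; available 0.108 atm, so O2 is limiting.
P(NO) remaining = 0.367 − (2/1) × 0.108 = 0.1510 atm
P(gaseous products) = (2)/1 × 0.108 = 0.2160 atm
P_total at 524 °C = 0.1510 + 0.2160 = 0.3670 atm
Scaling to 354 °C: P = 0.3670 × 627.15/797.15 = 0.2887 atm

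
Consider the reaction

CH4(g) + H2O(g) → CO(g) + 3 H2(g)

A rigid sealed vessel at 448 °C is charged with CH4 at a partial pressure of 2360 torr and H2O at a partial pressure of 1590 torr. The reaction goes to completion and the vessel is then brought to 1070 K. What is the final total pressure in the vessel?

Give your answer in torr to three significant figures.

At constant V, partial pressures at 448 °C are proportional to moles, so apply stoichiometry directly to pressures.
P(H2O) required for 2360 torr of CH4 = (1/1) × 2360 = 2360 torr; available 1590 torr, so H2O is limiting.
P(CH4) remaining = 2360 − (1/1) × 1590 = 770.0 torr
P(gaseous products) = (1+3)/1 × 1590 = 6360 torr
P_total at 448 °C = 770.0 + 6360 = 7130 torr
Scaling to 1070 K: P = 7130 × 1070/721.15 = 10580 torr

10600 torr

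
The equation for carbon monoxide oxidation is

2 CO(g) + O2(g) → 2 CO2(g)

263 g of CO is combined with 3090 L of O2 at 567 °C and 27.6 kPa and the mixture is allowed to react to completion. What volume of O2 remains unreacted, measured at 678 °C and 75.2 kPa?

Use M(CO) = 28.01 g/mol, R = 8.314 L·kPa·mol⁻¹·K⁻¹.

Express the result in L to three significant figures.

n(CO) = 263 / 28.01 = 9.390 mol
n(O2) = PV/RT = (27.6 × 3090) / (8.314 × 840.15) = 12.21 mol
For 9.390 mol CO, stoichiometry requires (1/2) × 9.390 = 4.695 mol O2; 12.21 mol is available, so CO is limiting.
n(O2) consumed = (1/2) × 9.390 = 4.695 mol; remaining = 12.21 − 4.695 = 7.515 mol
V(O2) = nRT/P = 7.515 × 8.314 × 951.15 / 75.2 = 790.3 L

790 L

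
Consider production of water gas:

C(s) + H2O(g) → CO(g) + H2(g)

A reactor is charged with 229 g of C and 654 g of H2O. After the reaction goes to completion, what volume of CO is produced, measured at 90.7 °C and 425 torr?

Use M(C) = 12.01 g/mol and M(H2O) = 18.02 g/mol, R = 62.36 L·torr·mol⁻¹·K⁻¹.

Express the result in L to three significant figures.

1020 L

n(C) = 229 / 12.01 = 19.07 mol
n(H2O) = 654 / 18.02 = 36.29 mol
For 19.07 mol C, stoichiometry requires (1/1) × 19.07 = 19.07 mol H2O; 36.29 mol is available, so C is limiting.
n(CO) = (1/1) × 19.07 = 19.07 mol
V(CO) = nRT/P = 19.07 × 62.36 × 363.85 / 425 = 1018 L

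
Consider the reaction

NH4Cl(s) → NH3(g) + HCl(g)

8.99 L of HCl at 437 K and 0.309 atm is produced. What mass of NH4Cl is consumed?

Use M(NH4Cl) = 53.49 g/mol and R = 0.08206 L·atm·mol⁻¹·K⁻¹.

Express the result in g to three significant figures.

4.14 g

n(HCl) = PV/RT = (0.309 × 8.99) / (0.08206 × 437) = 0.07746 mol
n(NH4Cl) = (1/1) × 0.07746 = 0.07746 mol
m(NH4Cl) = 0.07746 × 53.49 = 4.143 g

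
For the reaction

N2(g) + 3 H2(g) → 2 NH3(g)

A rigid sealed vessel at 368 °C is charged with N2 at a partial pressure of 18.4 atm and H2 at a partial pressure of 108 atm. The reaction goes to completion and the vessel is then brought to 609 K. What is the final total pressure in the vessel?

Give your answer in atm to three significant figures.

85.1 atm

With V and T fixed, P_i ∝ n_i, so the mole ratios apply directly to partial pressures at 368 °C.
P(H2) required for 18.4 atm of N2 = (3/1) × 18.4 = 55.20 atm; available 108 atm, so N2 is limiting.
P(H2) remaining = 108 − (3/1) × 18.4 = 52.80 atm
P(gaseous products) = (2)/1 × 18.4 = 36.80 atm
P_total at 368 °C = 52.80 + 36.80 = 89.60 atm
Scaling to 609 K: P = 89.60 × 609/641.15 = 85.11 atm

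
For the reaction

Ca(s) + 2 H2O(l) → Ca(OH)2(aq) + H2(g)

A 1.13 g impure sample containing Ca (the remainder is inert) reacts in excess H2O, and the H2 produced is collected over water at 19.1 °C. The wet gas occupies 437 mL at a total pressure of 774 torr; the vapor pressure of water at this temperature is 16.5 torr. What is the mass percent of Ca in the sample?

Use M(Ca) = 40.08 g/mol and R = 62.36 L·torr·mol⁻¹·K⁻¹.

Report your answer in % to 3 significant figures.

64.4 %

P(H2) = 774 − 16.5 = 757.5 torr
n(H2) = PV/RT = (757.5 × 0.4370) / (62.36 × 292.25) = 0.01816 mol
n(Ca) = (1/1) × 0.01816 = 0.01816 mol
m(Ca) = 0.01816 × 40.08 = 0.7279 g
%Ca = 0.7279 / 1.13 × 100 = 64.42%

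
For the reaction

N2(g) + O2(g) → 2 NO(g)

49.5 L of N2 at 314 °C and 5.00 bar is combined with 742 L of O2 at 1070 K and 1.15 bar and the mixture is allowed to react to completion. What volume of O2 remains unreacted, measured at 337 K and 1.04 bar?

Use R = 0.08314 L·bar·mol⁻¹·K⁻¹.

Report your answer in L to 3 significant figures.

122 L

n(N2) = PV/RT = (5.00 × 49.5) / (0.08314 × 587.15) = 5.070 mol
n(O2) = PV/RT = (1.15 × 742) / (0.08314 × 1070) = 9.592 mol
For 5.070 mol N2, stoichiometry requires (1/1) × 5.070 = 5.070 mol O2; 9.592 mol is available, so N2 is limiting.
n(O2) consumed = (1/1) × 5.070 = 5.070 mol; remaining = 9.592 − 5.070 = 4.522 mol
V(O2) = nRT/P = 4.522 × 0.08314 × 337 / 1.04 = 121.8 L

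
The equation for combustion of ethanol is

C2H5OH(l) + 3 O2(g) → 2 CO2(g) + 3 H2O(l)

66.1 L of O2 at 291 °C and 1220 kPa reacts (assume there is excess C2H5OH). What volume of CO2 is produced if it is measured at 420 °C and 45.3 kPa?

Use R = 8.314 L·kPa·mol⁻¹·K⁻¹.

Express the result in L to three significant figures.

1460 L

n(O2) = PV/RT = (1220 × 66.1) / (8.314 × 564.15) = 17.19 mol
n(CO2) = (2/3) × 17.19 = 11.46 mol
V = nRT/P = 11.46 × 8.314 × 693.15 / 45.3 = 1458 L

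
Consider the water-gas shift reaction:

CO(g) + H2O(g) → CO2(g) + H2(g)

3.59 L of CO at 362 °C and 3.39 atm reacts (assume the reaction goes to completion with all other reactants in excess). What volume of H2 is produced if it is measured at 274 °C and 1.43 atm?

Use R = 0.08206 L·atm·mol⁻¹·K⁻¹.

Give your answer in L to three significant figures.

7.33 L

n(CO) = PV/RT = (3.39 × 3.59) / (0.08206 × 635.15) = 0.2335 mol
n(H2) = (1/1) × 0.2335 = 0.2335 mol
V = nRT/P = 0.2335 × 0.08206 × 547.15 / 1.43 = 7.331 L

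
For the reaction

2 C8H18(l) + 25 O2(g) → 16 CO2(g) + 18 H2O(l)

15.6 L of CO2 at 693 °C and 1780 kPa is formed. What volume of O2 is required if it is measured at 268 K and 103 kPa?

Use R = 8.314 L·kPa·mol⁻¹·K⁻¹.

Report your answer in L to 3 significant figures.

n(CO2) = PV/RT = (1780 × 15.6) / (8.314 × 966.15) = 3.457 mol
n(O2) = (25/16) × 3.457 = 5.402 mol
V = nRT/P = 5.402 × 8.314 × 268 / 103 = 116.9 L

117 L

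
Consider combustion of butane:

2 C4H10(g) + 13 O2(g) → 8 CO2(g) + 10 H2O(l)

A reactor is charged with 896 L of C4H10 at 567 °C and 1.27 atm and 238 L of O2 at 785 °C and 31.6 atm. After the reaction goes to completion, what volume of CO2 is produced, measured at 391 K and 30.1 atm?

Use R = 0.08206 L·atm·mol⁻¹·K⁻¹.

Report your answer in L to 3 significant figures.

56.8 L

n(C4H10) = PV/RT = (1.27 × 896) / (0.08206 × 840.15) = 16.51 mol
n(O2) = PV/RT = (31.6 × 238) / (0.08206 × 1058.15) = 86.61 mol
For 16.51 mol C4H10, stoichiometry requires (13/2) × 16.51 = 107.3 mol O2; 86.61 mol is available, so O2 is limiting.
n(CO2) = (8/13) × 86.61 = 53.30 mol
V(CO2) = nRT/P = 53.30 × 0.08206 × 391 / 30.1 = 56.82 L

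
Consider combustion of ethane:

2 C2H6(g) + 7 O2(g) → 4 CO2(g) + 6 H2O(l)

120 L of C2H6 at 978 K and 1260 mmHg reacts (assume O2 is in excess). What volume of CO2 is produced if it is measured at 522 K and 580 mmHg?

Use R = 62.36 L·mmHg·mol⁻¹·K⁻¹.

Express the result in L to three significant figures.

278 L

n(C2H6) = PV/RT = (1260 × 120) / (62.36 × 978) = 2.479 mol
n(CO2) = (4/2) × 2.479 = 4.958 mol
V = nRT/P = 4.958 × 62.36 × 522 / 580 = 278.3 L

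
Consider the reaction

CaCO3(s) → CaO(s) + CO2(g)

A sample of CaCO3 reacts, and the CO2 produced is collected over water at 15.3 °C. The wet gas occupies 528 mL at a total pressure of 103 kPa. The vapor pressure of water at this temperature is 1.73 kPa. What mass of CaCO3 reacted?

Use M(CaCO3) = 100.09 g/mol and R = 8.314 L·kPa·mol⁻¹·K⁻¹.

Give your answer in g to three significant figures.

P(CO2) = 103 − 1.73 = 101.3 kPa
n(CO2) = PV/RT = (101.3 × 0.5280) / (8.314 × 288.45) = 0.02230 mol
n(CaCO3) = (1/1) × 0.02230 = 0.02230 mol
m(CaCO3) = 0.02230 × 100.09 = 2.232 g

2.23 g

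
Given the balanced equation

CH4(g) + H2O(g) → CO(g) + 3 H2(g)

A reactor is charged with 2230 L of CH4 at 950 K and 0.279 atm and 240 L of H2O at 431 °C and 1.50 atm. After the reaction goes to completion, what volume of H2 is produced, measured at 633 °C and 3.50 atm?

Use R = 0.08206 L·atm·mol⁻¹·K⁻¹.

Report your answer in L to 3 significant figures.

397 L

n(CH4) = PV/RT = (0.279 × 2230) / (0.08206 × 950) = 7.981 mol
n(H2O) = PV/RT = (1.50 × 240) / (0.08206 × 704.15) = 6.230 mol
For 7.981 mol CH4, stoichiometry requires (1/1) × 7.981 = 7.981 mol H2O; 6.230 mol is available, so H2O is limiting.
n(H2) = (3/1) × 6.230 = 18.69 mol
V(H2) = nRT/P = 18.69 × 0.08206 × 906.15 / 3.50 = 397.1 L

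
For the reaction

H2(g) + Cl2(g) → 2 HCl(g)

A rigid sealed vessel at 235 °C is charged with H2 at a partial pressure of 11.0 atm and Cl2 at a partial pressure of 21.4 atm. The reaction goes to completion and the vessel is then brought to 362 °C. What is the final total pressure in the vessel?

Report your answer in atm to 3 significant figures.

Because the vessel is rigid and T is held at 235 °C, work the stoichiometry in partial pressures (P_i = n_iRT/V).
P(Cl2) required for 11.0 atm of H2 = (1/1) × 11.0 = 11.00 atm; available 21.4 atm, so H2 is limiting.
P(Cl2) remaining = 21.4 − (1/1) × 11.0 = 10.40 atm
P(gaseous products) = (2)/1 × 11.0 = 22.00 atm
P_total at 235 °C = 10.40 + 22.00 = 32.40 atm
Scaling to 362 °C: P = 32.40 × 635.15/508.15 = 40.50 atm

40.5 atm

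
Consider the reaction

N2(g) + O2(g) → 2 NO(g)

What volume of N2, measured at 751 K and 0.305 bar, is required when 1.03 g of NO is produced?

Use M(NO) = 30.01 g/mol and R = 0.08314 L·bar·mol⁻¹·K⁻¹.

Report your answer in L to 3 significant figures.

n(NO) = 1.030 / 30.01 = 0.03432 mol
n(N2) = (1/2) × 0.03432 = 0.01716 mol
V = nRT/P = 0.01716 × 0.08314 × 751 / 0.305 = 3.513 L

3.51 L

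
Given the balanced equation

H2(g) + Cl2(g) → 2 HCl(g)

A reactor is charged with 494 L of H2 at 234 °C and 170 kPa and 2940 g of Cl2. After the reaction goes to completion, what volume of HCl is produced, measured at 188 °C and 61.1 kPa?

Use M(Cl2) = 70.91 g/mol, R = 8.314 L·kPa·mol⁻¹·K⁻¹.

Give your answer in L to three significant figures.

2500 L

n(H2) = PV/RT = (170 × 494) / (8.314 × 507.15) = 19.92 mol
n(Cl2) = 2940 / 70.91 = 41.46 mol
For 19.92 mol H2, stoichiometry requires (1/1) × 19.92 = 19.92 mol Cl2; 41.46 mol is available, so H2 is limiting.
n(HCl) = (2/1) × 19.92 = 39.84 mol
V(HCl) = nRT/P = 39.84 × 8.314 × 461.15 / 61.1 = 2500 L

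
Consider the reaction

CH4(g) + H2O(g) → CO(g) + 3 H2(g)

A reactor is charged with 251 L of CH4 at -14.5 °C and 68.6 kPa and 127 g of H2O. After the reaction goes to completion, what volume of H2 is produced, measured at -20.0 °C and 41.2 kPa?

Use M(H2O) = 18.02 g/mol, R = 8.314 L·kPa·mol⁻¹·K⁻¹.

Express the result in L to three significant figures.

n(CH4) = PV/RT = (68.6 × 251) / (8.314 × 258.65) = 8.007 mol
n(H2O) = 127 / 18.02 = 7.048 mol
For 8.007 mol CH4, stoichiometry requires (1/1) × 8.007 = 8.007 mol H2O; 7.048 mol is available, so H2O is limiting.
n(H2) = (3/1) × 7.048 = 21.14 mol
V(H2) = nRT/P = 21.14 × 8.314 × 253.15 / 41.2 = 1080 L

1080 L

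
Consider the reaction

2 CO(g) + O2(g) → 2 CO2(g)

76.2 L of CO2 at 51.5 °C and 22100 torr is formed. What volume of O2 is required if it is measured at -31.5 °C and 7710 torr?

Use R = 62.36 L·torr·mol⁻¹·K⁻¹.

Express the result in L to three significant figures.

81.3 L

n(CO2) = PV/RT = (22100 × 76.2) / (62.36 × 324.65) = 83.18 mol
n(O2) = (1/2) × 83.18 = 41.59 mol
V = nRT/P = 41.59 × 62.36 × 241.65 / 7710 = 81.29 L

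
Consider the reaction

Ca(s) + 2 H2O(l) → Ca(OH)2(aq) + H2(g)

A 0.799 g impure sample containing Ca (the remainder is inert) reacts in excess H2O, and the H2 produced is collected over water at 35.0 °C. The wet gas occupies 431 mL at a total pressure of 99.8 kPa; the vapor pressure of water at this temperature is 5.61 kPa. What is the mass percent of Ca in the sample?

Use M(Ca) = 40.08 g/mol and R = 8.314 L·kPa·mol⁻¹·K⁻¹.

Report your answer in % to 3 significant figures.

P(H2) = 99.8 − 5.61 = 94.19 kPa
n(H2) = PV/RT = (94.19 × 0.4310) / (8.314 × 308.15) = 0.01585 mol
n(Ca) = (1/1) × 0.01585 = 0.01585 mol
m(Ca) = 0.01585 × 40.08 = 0.6353 g
%Ca = 0.6353 / 0.799 × 100 = 79.51%

79.5 %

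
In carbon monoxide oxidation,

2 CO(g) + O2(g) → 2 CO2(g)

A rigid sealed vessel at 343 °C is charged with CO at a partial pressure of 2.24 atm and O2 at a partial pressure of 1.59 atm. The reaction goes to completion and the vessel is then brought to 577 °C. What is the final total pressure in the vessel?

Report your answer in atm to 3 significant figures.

At constant V, partial pressures at 343 °C are proportional to moles, so apply stoichiometry directly to pressures.
P(O2) required for 2.24 atm of CO = (1/2) × 2.24 = 1.120 atm; available 1.59 atm, so CO is limiting.
P(O2) remaining = 1.59 − (1/2) × 2.24 = 0.4700 atm
P(gaseous products) = (2)/2 × 2.24 = 2.240 atm
P_total at 343 °C = 0.4700 + 2.240 = 2.710 atm
Scaling to 577 °C: P = 2.710 × 850.15/616.15 = 3.739 atm

3.74 atm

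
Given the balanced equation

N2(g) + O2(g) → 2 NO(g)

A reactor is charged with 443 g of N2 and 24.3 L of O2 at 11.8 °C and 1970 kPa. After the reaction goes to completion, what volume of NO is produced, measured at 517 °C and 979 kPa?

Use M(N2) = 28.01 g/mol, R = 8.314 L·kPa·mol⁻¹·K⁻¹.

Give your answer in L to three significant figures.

n(N2) = 443 / 28.01 = 15.82 mol
n(O2) = PV/RT = (1970 × 24.3) / (8.314 × 284.95) = 20.21 mol
For 15.82 mol N2, stoichiometry requires (1/1) × 15.82 = 15.82 mol O2; 20.21 mol is available, so N2 is limiting.
n(NO) = (2/1) × 15.82 = 31.64 mol
V(NO) = nRT/P = 31.64 × 8.314 × 790.15 / 979 = 212.3 L

212 L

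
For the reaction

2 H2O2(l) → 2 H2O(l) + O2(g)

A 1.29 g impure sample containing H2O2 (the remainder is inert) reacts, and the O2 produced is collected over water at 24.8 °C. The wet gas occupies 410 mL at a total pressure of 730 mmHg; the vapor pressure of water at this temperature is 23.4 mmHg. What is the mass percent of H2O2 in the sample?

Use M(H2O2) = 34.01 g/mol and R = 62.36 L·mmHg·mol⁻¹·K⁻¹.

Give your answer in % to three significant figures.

82.2 %

P(O2) = 730 − 23.4 = 706.6 mmHg
n(O2) = PV/RT = (706.6 × 0.4100) / (62.36 × 297.95) = 0.01559 mol
n(H2O2) = (2/1) × 0.01559 = 0.03118 mol
m(H2O2) = 0.03118 × 34.01 = 1.060 g
%H2O2 = 1.060 / 1.29 × 100 = 82.17%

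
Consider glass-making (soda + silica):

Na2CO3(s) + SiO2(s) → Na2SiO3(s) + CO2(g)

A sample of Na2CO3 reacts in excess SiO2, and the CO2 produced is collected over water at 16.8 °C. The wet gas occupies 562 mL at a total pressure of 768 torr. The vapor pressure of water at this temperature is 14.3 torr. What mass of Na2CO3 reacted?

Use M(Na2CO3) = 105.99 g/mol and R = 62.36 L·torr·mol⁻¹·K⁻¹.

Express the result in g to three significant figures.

2.48 g

P(CO2) = 768 − 14.3 = 753.7 torr
n(CO2) = PV/RT = (753.7 × 0.5620) / (62.36 × 289.95) = 0.02343 mol
n(Na2CO3) = (1/1) × 0.02343 = 0.02343 mol
m(Na2CO3) = 0.02343 × 105.99 = 2.483 g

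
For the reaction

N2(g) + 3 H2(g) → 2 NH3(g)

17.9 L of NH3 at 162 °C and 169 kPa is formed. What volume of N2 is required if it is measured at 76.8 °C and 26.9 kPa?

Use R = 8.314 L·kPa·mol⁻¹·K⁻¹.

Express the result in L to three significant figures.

45.2 L

n(NH3) = PV/RT = (169 × 17.9) / (8.314 × 435.15) = 0.8362 mol
n(N2) = (1/2) × 0.8362 = 0.4181 mol
V = nRT/P = 0.4181 × 8.314 × 349.95 / 26.9 = 45.22 L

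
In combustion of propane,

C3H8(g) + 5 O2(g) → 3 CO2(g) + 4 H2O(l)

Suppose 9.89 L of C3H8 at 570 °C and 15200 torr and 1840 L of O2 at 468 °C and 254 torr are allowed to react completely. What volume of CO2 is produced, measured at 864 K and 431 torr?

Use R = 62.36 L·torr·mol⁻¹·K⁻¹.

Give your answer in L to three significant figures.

n(C3H8) = PV/RT = (15200 × 9.89) / (62.36 × 843.15) = 2.859 mol
n(O2) = PV/RT = (254 × 1840) / (62.36 × 741.15) = 10.11 mol
For 2.859 mol C3H8, stoichiometry requires (5/1) × 2.859 = 14.29 mol O2; 10.11 mol is available, so O2 is limiting.
n(CO2) = (3/5) × 10.11 = 6.066 mol
V(CO2) = nRT/P = 6.066 × 62.36 × 864 / 431 = 758.3 L

758 L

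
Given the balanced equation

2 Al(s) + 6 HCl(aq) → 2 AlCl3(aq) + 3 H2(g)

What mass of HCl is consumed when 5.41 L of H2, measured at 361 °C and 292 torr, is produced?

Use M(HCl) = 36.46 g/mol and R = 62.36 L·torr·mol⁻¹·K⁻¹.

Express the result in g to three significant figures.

2.91 g

n(H2) = PV/RT = (292 × 5.41) / (62.36 × 634.15) = 0.03995 mol
n(HCl) = (6/3) × 0.03995 = 0.07990 mol
m(HCl) = 0.07990 × 36.46 = 2.913 g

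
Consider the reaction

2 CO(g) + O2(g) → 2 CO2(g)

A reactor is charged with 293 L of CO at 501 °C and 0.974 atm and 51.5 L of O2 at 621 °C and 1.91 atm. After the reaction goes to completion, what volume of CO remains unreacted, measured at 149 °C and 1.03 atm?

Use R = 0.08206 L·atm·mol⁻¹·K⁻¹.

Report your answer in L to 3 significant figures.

60.9 L

n(CO) = PV/RT = (0.974 × 293) / (0.08206 × 774.15) = 4.492 mol
n(O2) = PV/RT = (1.91 × 51.5) / (0.08206 × 894.15) = 1.341 mol
For 4.492 mol CO, stoichiometry requires (1/2) × 4.492 = 2.246 mol O2; 1.341 mol is available, so O2 is limiting.
n(CO) consumed = (2/1) × 1.341 = 2.682 mol; remaining = 4.492 − 2.682 = 1.810 mol
V(CO) = nRT/P = 1.810 × 0.08206 × 422.15 / 1.03 = 60.88 L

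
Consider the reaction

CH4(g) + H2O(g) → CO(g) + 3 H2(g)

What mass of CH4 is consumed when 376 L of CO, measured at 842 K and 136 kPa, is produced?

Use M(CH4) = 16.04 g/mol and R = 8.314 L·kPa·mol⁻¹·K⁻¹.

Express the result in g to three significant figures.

n(CO) = PV/RT = (136 × 376) / (8.314 × 842) = 7.305 mol
n(CH4) = (1/1) × 7.305 = 7.305 mol
m(CH4) = 7.305 × 16.04 = 117.2 g

117 g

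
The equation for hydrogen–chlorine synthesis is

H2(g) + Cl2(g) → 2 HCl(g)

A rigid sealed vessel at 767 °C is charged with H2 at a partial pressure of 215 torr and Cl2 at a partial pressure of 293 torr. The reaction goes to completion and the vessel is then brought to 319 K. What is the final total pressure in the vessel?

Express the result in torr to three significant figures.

156 torr

With V and T fixed, P_i ∝ n_i, so the mole ratios apply directly to partial pressures at 767 °C.
P(Cl2) required for 215 torr of H2 = (1/1) × 215 = 215.0 torr; available 293 torr, so H2 is limiting.
P(Cl2) remaining = 293 − (1/1) × 215 = 78.00 torr
P(gaseous products) = (2)/1 × 215 = 430.0 torr
P_total at 767 °C = 78.00 + 430.0 = 508.0 torr
Scaling to 319 K: P = 508.0 × 319/1040.15 = 155.8 torr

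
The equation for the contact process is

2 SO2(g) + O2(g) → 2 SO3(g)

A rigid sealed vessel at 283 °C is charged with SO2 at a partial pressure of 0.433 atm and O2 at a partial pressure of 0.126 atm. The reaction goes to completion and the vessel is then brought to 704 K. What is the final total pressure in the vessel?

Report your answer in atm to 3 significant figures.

With V and T fixed, P_i ∝ n_i, so the mole ratios apply directly to partial pressures at 283 °C.
P(O2) required for 0.433 atm of SO2 = (1/2) × 0.433 = 0.2165 atm; available 0.126 atm, so O2 is limiting.
P(SO2) remaining = 0.433 − (2/1) × 0.126 = 0.1810 atm
P(gaseous products) = (2)/1 × 0.126 = 0.2520 atm
P_total at 283 °C = 0.1810 + 0.2520 = 0.4330 atm
Scaling to 704 K: P = 0.4330 × 704/556.15 = 0.5481 atm

0.548 atm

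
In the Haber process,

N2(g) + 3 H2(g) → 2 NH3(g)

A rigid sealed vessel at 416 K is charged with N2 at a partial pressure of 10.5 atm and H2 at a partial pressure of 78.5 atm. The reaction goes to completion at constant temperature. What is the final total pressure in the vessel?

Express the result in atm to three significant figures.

68.0 atm

Because the vessel is rigid and T is held at 416 K, work the stoichiometry in partial pressures (P_i = n_iRT/V).
P(H2) required for 10.5 atm of N2 = (3/1) × 10.5 = 31.50 atm; available 78.5 atm, so N2 is limiting.
P(H2) remaining = 78.5 − (3/1) × 10.5 = 47.00 atm
P(gaseous products) = (2)/1 × 10.5 = 21.00 atm
P_total at 416 K = 47.00 + 21.00 = 68.00 atm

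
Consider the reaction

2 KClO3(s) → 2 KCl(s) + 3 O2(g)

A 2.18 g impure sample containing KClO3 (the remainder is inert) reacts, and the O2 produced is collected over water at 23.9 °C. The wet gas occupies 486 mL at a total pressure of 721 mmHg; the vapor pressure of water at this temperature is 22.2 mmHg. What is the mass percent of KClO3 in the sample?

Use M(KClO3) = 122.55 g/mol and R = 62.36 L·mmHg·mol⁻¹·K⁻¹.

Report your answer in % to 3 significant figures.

P(O2) = 721 − 22.2 = 698.8 mmHg
n(O2) = PV/RT = (698.8 × 0.4860) / (62.36 × 297.05) = 0.01833 mol
n(KClO3) = (2/3) × 0.01833 = 0.01222 mol
m(KClO3) = 0.01222 × 122.55 = 1.498 g
%KClO3 = 1.498 / 2.18 × 100 = 68.72%

68.7 %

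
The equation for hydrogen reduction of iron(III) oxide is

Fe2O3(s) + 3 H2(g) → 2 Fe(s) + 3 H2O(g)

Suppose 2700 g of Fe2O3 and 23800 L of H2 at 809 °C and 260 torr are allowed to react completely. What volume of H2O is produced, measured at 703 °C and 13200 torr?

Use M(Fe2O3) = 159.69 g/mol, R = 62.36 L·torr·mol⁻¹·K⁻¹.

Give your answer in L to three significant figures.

n(Fe2O3) = 2700 / 159.69 = 16.91 mol
n(H2) = PV/RT = (260 × 23800) / (62.36 × 1082.15) = 91.70 mol
For 16.91 mol Fe2O3, stoichiometry requires (3/1) × 16.91 = 50.73 mol H2; 91.70 mol is available, so Fe2O3 is limiting.
n(H2O) = (3/1) × 16.91 = 50.73 mol
V(H2O) = nRT/P = 50.73 × 62.36 × 976.15 / 13200 = 233.9 L

234 L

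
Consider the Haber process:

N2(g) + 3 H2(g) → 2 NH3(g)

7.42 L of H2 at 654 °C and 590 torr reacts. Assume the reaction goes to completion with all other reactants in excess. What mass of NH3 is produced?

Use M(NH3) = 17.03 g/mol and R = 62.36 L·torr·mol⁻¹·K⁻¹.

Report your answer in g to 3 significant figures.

0.860 g

n(H2) = PV/RT = (590 × 7.42) / (62.36 × 927.15) = 0.07572 mol
n(NH3) = (2/3) × 0.07572 = 0.05048 mol
m(NH3) = 0.05048 × 17.03 = 0.8597 g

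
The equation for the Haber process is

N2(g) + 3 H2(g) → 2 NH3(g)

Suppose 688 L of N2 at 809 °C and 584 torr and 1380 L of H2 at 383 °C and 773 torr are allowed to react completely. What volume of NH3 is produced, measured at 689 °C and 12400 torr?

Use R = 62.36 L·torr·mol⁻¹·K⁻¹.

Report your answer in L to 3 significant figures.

57.6 L

n(N2) = PV/RT = (584 × 688) / (62.36 × 1082.15) = 5.954 mol
n(H2) = PV/RT = (773 × 1380) / (62.36 × 656.15) = 26.07 mol
For 5.954 mol N2, stoichiometry requires (3/1) × 5.954 = 17.86 mol H2; 26.07 mol is available, so N2 is limiting.
n(NH3) = (2/1) × 5.954 = 11.91 mol
V(NH3) = nRT/P = 11.91 × 62.36 × 962.15 / 12400 = 57.63 L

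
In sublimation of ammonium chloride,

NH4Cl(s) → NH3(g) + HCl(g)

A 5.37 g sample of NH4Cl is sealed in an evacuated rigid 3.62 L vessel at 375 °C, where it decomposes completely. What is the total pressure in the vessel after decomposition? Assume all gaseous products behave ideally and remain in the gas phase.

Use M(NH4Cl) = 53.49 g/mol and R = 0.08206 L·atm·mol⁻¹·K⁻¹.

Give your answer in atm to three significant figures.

n(NH4Cl) = 5.37 / 53.49 = 0.1004 mol
n(gas produced) = (2/1) × 0.1004 = 0.2008 mol
P = nRT/V = 0.2008 × 0.08206 × 648.15 / 3.62 = 2.950 atm

2.95 atm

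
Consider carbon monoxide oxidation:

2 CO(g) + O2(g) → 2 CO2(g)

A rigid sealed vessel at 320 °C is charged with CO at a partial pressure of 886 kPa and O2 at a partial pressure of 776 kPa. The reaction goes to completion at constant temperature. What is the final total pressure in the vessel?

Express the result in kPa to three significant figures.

Because the vessel is rigid and T is held at 320 °C, work the stoichiometry in partial pressures (P_i = n_iRT/V).
P(O2) required for 886 kPa of CO = (1/2) × 886 = 443.0 kPa; available 776 kPa, so CO is limiting.
P(O2) remaining = 776 − (1/2) × 886 = 333.0 kPa
P(gaseous products) = (2)/2 × 886 = 886.0 kPa
P_total at 320 °C = 333.0 + 886.0 = 1219 kPa

1220 kPa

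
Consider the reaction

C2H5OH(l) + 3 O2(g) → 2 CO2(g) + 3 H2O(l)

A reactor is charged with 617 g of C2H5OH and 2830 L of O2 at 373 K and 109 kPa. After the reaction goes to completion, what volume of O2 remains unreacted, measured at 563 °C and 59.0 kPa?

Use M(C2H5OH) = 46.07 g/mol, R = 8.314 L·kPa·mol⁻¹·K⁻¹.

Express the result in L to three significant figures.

n(C2H5OH) = 617 / 46.07 = 13.39 mol
n(O2) = PV/RT = (109 × 2830) / (8.314 × 373) = 99.47 mol
For 13.39 mol C2H5OH, stoichiometry requires (3/1) × 13.39 = 40.17 mol O2; 99.47 mol is available, so C2H5OH is limiting.
n(O2) consumed = (3/1) × 13.39 = 40.17 mol; remaining = 99.47 − 40.17 = 59.30 mol
V(O2) = nRT/P = 59.30 × 8.314 × 836.15 / 59.0 = 6987 L

6990 L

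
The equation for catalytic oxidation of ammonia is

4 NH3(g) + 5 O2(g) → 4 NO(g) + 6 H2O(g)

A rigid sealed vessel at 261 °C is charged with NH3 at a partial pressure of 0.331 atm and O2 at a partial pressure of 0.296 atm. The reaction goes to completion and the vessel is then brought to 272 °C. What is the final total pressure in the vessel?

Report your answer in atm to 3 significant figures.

At constant V, partial pressures at 261 °C are proportional to moles, so apply stoichiometry directly to pressures.
P(O2) required for 0.331 atm of NH3 = (5/4) × 0.331 = 0.4138 atm; available 0.296 atm, so O2 is limiting.
P(NH3) remaining = 0.331 − (4/5) × 0.296 = 0.09420 atm
P(gaseous products) = (4+6)/5 × 0.296 = 0.5920 atm
P_total at 261 °C = 0.09420 + 0.5920 = 0.6862 atm
Scaling to 272 °C: P = 0.6862 × 545.15/534.15 = 0.7003 atm

0.700 atm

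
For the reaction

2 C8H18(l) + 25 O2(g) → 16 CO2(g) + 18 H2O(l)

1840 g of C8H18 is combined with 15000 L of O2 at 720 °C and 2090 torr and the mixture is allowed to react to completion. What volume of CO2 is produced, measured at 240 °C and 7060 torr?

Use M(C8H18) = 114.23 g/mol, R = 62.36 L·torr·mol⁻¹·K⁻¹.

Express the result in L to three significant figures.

584 L

n(C8H18) = 1840 / 114.23 = 16.11 mol
n(O2) = PV/RT = (2090 × 15000) / (62.36 × 993.15) = 506.2 mol
For 16.11 mol C8H18, stoichiometry requires (25/2) × 16.11 = 201.4 mol O2; 506.2 mol is available, so C8H18 is limiting.
n(CO2) = (16/2) × 16.11 = 128.9 mol
V(CO2) = nRT/P = 128.9 × 62.36 × 513.15 / 7060 = 584.2 L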